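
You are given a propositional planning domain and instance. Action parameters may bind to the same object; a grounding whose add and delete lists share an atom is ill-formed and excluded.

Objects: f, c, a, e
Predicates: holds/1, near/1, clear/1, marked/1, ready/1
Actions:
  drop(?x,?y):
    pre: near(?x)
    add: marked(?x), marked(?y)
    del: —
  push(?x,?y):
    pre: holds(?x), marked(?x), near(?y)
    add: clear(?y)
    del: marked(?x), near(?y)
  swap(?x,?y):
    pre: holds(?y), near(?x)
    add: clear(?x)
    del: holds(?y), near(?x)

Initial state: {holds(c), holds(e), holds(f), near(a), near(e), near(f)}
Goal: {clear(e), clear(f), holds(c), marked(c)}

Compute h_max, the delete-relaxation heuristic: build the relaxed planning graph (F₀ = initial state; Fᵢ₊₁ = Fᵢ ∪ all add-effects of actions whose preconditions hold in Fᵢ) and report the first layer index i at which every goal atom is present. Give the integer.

1

F0 = init (6 atoms)
F1 = F0 ∪ {clear(a), clear(e), clear(f), marked(a), marked(c), marked(e), marked(f)}  (13 atoms)
goal ⊆ F1  ⇒  h_max = 1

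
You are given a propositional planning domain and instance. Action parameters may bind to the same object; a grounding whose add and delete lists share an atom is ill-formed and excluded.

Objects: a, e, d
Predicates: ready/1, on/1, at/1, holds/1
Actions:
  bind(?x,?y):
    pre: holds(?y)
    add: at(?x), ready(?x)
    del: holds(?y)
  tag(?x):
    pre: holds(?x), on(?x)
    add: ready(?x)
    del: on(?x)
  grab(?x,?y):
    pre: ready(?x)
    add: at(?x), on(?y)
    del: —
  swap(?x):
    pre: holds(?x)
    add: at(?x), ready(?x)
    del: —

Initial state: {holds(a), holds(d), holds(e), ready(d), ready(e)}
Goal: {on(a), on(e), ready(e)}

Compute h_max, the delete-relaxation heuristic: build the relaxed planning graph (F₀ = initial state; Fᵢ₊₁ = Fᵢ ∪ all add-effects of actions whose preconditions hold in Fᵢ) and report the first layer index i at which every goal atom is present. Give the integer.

1

F0 = init (5 atoms)
F1 = F0 ∪ {at(a), at(d), at(e), on(a), on(d), on(e), ready(a)}  (12 atoms)
goal ⊆ F1  ⇒  h_max = 1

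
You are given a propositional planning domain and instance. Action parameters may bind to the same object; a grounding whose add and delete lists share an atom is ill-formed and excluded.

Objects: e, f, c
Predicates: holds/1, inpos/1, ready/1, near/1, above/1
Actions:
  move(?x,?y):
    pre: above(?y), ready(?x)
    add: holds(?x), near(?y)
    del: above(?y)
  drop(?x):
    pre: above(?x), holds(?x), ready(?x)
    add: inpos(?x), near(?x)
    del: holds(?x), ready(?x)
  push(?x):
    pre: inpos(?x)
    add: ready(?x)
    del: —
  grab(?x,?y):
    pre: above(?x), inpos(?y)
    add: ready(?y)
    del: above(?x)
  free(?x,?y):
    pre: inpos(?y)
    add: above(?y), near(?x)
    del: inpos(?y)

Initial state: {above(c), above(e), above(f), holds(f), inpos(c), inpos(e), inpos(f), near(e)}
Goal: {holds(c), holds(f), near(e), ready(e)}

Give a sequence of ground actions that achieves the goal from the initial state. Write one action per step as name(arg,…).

push(e); push(c); move(c,e)

1. push(e)  →  {above(c), above(e), above(f), holds(f), inpos(c), inpos(e), inpos(f), near(e), ready(e)}
2. push(c)  →  {above(c), above(e), above(f), holds(f), inpos(c), inpos(e), inpos(f), near(e), ready(c), ready(e)}
3. move(c,e)  →  {above(c), above(f), holds(c), holds(f), inpos(c), inpos(e), inpos(f), near(e), ready(c), ready(e)}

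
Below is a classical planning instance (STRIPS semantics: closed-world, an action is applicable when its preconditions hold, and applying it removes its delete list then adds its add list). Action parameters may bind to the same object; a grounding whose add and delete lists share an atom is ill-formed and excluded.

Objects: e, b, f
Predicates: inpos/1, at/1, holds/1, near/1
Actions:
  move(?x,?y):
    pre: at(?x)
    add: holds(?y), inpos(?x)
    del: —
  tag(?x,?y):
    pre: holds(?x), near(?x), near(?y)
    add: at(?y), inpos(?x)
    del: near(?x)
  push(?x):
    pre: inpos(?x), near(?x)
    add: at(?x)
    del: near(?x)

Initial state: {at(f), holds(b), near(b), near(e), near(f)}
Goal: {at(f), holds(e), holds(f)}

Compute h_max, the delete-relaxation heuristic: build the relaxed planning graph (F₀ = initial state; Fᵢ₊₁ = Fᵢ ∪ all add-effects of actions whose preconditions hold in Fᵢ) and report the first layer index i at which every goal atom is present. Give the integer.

F0 = init (5 atoms)
F1 = F0 ∪ {at(b), at(e), holds(e), holds(f), inpos(b), inpos(f)}  (11 atoms)
goal ⊆ F1  ⇒  h_max = 1

1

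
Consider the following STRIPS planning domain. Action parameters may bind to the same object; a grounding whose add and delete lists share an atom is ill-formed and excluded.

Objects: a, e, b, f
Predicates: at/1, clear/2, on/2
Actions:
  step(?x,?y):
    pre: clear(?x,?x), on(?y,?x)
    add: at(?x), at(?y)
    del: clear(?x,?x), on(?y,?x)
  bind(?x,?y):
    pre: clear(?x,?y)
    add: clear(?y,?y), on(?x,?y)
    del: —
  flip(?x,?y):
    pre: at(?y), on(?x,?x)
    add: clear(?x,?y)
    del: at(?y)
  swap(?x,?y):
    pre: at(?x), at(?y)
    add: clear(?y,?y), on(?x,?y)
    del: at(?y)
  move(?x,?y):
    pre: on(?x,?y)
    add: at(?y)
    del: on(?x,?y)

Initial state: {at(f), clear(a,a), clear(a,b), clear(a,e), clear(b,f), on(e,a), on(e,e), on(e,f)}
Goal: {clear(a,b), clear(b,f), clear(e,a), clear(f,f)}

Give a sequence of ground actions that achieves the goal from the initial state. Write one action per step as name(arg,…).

1. step(a,e)  →  {at(a), at(e), at(f), clear(a,b), clear(a,e), clear(b,f), on(e,e), on(e,f)}
2. bind(b,f)  →  {at(a), at(e), at(f), clear(a,b), clear(a,e), clear(b,f), clear(f,f), on(b,f), on(e,e), on(e,f)}
3. flip(e,a)  →  {at(e), at(f), clear(a,b), clear(a,e), clear(b,f), clear(e,a), clear(f,f), on(b,f), on(e,e), on(e,f)}

step(a,e); bind(b,f); flip(e,a)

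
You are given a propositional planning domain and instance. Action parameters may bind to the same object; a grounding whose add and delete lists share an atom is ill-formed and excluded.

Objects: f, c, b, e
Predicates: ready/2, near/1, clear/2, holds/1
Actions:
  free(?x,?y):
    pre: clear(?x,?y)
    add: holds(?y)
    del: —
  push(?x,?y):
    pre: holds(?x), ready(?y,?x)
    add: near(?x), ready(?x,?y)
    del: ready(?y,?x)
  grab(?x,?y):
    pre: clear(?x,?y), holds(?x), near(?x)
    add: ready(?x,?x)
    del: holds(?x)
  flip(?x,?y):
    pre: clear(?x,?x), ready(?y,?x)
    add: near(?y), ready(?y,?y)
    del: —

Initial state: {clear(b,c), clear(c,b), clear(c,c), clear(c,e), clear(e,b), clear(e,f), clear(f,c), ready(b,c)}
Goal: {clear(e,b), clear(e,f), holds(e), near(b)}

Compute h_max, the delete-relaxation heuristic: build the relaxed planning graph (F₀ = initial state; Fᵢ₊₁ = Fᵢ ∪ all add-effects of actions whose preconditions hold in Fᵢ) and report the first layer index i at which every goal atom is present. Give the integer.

F0 = init (8 atoms)
F1 = F0 ∪ {holds(b), holds(c), holds(e), holds(f), near(b), ready(b,b)}  (14 atoms)
goal ⊆ F1  ⇒  h_max = 1

1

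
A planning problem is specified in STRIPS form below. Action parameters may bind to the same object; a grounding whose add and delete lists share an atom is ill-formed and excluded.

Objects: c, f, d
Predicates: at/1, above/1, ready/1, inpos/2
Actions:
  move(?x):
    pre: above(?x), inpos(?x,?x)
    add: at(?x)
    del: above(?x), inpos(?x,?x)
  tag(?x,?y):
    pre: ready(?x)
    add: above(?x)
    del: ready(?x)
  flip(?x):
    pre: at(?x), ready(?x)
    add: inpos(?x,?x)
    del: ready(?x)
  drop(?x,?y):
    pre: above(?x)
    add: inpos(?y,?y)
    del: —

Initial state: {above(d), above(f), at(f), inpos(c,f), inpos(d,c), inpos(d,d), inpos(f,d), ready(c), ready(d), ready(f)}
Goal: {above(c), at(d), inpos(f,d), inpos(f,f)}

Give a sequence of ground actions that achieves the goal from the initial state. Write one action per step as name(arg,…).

move(d); tag(c,c); flip(f)

1. move(d)  →  {above(f), at(d), at(f), inpos(c,f), inpos(d,c), inpos(f,d), ready(c), ready(d), ready(f)}
2. tag(c,c)  →  {above(c), above(f), at(d), at(f), inpos(c,f), inpos(d,c), inpos(f,d), ready(d), ready(f)}
3. flip(f)  →  {above(c), above(f), at(d), at(f), inpos(c,f), inpos(d,c), inpos(f,d), inpos(f,f), ready(d)}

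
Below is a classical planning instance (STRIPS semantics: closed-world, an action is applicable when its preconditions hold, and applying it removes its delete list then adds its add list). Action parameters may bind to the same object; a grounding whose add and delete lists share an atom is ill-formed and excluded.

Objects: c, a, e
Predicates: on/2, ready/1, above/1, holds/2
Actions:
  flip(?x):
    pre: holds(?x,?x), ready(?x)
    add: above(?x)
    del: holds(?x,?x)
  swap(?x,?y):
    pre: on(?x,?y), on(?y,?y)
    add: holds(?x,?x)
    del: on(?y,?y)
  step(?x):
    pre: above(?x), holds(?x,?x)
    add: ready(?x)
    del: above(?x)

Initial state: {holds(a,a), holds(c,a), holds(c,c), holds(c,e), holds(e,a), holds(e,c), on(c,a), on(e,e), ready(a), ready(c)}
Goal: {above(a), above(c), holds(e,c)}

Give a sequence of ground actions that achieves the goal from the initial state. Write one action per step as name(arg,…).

flip(c); flip(a)

1. flip(c)  →  {above(c), holds(a,a), holds(c,a), holds(c,e), holds(e,a), holds(e,c), on(c,a), on(e,e), ready(a), ready(c)}
2. flip(a)  →  {above(a), above(c), holds(c,a), holds(c,e), holds(e,a), holds(e,c), on(c,a), on(e,e), ready(a), ready(c)}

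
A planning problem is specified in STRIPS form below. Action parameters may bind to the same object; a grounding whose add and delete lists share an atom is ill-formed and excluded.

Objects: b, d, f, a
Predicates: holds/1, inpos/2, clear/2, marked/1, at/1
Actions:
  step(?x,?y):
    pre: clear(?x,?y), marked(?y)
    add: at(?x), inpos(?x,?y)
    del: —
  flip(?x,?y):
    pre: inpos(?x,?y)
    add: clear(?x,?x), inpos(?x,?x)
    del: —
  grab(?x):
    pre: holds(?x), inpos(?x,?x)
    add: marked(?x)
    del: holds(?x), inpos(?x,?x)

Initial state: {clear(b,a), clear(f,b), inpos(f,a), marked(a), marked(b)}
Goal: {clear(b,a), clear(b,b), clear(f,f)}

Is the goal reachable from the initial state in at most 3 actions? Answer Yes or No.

Yes

1. step(b,a)  →  {at(b), clear(b,a), clear(f,b), inpos(b,a), inpos(f,a), marked(a), marked(b)}
2. flip(b,a)  →  {at(b), clear(b,a), clear(b,b), clear(f,b), inpos(b,a), inpos(b,b), inpos(f,a), marked(a), marked(b)}
3. flip(f,a)  →  {at(b), clear(b,a), clear(b,b), clear(f,b), clear(f,f), inpos(b,a), inpos(b,b), inpos(f,a), inpos(f,f), marked(a), marked(b)}
optimal plan length = 3; 3 ≤ 3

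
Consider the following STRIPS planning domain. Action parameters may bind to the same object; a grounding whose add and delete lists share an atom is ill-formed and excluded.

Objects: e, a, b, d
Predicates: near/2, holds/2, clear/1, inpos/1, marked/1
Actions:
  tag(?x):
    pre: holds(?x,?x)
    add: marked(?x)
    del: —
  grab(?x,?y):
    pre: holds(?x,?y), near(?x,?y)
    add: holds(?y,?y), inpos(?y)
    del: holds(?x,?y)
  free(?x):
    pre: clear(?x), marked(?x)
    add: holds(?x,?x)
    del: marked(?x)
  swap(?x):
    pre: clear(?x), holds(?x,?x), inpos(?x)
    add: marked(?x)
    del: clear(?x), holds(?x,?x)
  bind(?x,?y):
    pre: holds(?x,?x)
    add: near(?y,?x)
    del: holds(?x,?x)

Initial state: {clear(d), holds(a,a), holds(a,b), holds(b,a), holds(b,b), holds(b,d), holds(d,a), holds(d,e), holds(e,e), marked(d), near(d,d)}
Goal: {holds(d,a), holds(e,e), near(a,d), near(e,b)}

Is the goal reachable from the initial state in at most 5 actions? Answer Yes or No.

Yes

1. free(d)  →  {clear(d), holds(a,a), holds(a,b), holds(b,a), holds(b,b), holds(b,d), holds(d,a), holds(d,d), holds(d,e), holds(e,e), near(d,d)}
2. bind(b,e)  →  {clear(d), holds(a,a), holds(a,b), holds(b,a), holds(b,d), holds(d,a), holds(d,d), holds(d,e), holds(e,e), near(d,d), near(e,b)}
3. bind(d,a)  →  {clear(d), holds(a,a), holds(a,b), holds(b,a), holds(b,d), holds(d,a), holds(d,e), holds(e,e), near(a,d), near(d,d), near(e,b)}
optimal plan length = 3; 3 ≤ 5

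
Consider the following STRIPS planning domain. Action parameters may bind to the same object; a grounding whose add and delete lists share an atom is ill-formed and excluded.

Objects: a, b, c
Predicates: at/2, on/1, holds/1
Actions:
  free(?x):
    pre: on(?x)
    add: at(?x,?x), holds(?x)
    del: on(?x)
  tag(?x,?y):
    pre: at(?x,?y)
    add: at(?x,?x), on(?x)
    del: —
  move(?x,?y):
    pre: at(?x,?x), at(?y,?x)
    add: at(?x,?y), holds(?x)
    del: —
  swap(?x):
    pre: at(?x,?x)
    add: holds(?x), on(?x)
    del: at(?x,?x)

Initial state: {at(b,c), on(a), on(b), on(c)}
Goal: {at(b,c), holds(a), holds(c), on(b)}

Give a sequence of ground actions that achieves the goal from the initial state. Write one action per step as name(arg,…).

free(a); free(c)

1. free(a)  →  {at(a,a), at(b,c), holds(a), on(b), on(c)}
2. free(c)  →  {at(a,a), at(b,c), at(c,c), holds(a), holds(c), on(b)}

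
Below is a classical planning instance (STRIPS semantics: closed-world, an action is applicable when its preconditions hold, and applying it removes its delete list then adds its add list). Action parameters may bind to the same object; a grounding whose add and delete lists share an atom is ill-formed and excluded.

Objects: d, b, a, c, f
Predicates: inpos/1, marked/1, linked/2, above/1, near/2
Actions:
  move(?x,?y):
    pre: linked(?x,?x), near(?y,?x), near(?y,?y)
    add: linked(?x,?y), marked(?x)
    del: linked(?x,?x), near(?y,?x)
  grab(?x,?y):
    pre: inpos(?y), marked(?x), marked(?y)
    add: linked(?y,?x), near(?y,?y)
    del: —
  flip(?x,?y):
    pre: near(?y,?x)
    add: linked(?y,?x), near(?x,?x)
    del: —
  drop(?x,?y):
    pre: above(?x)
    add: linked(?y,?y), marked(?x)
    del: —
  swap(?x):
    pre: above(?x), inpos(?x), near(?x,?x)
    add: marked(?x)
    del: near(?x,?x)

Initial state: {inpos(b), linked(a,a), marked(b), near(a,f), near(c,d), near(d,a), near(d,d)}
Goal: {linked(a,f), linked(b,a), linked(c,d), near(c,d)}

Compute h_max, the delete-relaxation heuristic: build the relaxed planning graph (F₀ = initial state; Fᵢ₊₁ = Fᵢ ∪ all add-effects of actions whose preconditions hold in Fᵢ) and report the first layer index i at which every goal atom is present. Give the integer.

F0 = init (7 atoms)
F1 = F0 ∪ {linked(a,d), linked(a,f), linked(b,b), linked(c,d), linked(d,a), linked(d,d), marked(a), near(a,a), near(b,b), near(f,f)}  (17 atoms)
F2 = F1 ∪ {linked(b,a), linked(f,f)}  (19 atoms)
goal ⊆ F2  ⇒  h_max = 2

2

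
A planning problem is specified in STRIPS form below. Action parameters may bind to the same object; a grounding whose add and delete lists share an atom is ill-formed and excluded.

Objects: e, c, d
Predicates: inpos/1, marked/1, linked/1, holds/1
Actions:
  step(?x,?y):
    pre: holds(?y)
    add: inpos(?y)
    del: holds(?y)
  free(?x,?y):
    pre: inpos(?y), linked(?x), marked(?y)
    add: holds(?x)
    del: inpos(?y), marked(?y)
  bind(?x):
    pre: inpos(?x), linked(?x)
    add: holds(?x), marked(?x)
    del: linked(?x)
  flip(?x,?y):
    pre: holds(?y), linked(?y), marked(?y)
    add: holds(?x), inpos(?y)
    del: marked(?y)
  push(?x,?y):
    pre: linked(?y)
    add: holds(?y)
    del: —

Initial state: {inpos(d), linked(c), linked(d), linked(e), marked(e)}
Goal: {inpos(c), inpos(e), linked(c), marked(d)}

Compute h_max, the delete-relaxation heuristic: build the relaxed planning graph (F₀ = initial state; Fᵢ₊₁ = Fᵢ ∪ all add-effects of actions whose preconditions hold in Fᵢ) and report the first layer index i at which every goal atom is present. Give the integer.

2

F0 = init (5 atoms)
F1 = F0 ∪ {holds(c), holds(d), holds(e), marked(d)}  (9 atoms)
F2 = F1 ∪ {inpos(c), inpos(e)}  (11 atoms)
goal ⊆ F2  ⇒  h_max = 2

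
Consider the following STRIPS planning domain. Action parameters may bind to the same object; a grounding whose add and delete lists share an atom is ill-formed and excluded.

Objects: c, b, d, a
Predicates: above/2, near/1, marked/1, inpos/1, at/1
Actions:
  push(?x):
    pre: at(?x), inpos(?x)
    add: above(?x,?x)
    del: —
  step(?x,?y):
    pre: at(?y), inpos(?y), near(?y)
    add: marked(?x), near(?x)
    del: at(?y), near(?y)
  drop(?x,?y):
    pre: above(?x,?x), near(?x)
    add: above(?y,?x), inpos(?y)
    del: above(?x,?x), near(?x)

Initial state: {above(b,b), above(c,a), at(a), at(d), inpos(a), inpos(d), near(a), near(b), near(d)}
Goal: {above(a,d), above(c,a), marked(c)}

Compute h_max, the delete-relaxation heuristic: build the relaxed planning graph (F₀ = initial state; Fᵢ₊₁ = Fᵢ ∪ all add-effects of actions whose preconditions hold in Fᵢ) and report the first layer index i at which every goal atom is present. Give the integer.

F0 = init (9 atoms)
F1 = F0 ∪ {above(a,a), above(a,b), above(c,b), above(d,b), above(d,d), inpos(c), marked(a), marked(b), marked(c), marked(d), near(c)}  (20 atoms)
F2 = F1 ∪ {above(a,d), above(b,a), above(b,d), above(c,d), above(d,a), inpos(b)}  (26 atoms)
goal ⊆ F2  ⇒  h_max = 2

2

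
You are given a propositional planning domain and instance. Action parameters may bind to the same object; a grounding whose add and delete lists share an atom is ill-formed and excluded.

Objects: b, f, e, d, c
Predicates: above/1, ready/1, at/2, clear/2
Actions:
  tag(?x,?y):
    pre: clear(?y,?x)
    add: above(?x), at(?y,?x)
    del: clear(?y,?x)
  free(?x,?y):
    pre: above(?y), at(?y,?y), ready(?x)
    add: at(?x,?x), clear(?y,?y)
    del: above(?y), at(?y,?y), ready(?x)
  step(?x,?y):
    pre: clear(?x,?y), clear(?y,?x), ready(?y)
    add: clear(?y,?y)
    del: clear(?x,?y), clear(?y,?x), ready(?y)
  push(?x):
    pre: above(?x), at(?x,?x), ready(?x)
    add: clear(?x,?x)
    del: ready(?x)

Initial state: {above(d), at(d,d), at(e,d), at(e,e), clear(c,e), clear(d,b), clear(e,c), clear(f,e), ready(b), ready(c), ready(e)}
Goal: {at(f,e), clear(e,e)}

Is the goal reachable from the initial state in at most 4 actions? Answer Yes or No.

1. tag(e,f)  →  {above(d), above(e), at(d,d), at(e,d), at(e,e), at(f,e), clear(c,e), clear(d,b), clear(e,c), ready(b), ready(c), ready(e)}
2. free(b,e)  →  {above(d), at(b,b), at(d,d), at(e,d), at(f,e), clear(c,e), clear(d,b), clear(e,c), clear(e,e), ready(c), ready(e)}
optimal plan length = 2; 2 ≤ 4

Yes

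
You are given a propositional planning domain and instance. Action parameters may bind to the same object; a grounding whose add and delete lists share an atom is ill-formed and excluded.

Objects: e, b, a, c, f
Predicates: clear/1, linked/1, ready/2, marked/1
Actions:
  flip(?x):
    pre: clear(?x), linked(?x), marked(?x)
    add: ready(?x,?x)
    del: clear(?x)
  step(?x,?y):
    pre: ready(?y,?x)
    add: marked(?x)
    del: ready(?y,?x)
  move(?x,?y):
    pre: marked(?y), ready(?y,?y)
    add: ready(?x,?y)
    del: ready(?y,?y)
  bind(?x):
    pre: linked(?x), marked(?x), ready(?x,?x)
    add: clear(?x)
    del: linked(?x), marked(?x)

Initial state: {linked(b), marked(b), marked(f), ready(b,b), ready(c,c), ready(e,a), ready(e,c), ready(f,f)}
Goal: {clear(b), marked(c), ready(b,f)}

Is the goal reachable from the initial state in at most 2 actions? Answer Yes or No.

1. step(c,e)  →  {linked(b), marked(b), marked(c), marked(f), ready(b,b), ready(c,c), ready(e,a), ready(f,f)}
2. move(b,f)  →  {linked(b), marked(b), marked(c), marked(f), ready(b,b), ready(b,f), ready(c,c), ready(e,a)}
3. bind(b)  →  {clear(b), marked(c), marked(f), ready(b,b), ready(b,f), ready(c,c), ready(e,a)}
optimal plan length = 3; 3 > 2

No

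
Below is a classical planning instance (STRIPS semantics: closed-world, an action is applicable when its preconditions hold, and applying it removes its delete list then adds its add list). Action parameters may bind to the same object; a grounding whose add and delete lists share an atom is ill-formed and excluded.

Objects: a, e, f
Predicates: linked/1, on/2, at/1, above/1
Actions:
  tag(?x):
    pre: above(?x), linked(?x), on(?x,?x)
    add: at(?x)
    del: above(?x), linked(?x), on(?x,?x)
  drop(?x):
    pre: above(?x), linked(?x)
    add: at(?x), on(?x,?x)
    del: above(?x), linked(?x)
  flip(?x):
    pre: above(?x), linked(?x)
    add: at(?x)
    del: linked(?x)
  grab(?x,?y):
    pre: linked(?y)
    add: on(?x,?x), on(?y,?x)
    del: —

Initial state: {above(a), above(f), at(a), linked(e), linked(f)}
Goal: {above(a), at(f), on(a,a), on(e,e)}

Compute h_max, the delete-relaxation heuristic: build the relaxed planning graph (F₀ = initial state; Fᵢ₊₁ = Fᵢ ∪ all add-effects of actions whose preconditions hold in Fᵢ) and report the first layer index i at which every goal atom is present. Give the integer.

F0 = init (5 atoms)
F1 = F0 ∪ {at(f), on(a,a), on(e,a), on(e,e), on(e,f), on(f,a), on(f,e), on(f,f)}  (13 atoms)
goal ⊆ F1  ⇒  h_max = 1

1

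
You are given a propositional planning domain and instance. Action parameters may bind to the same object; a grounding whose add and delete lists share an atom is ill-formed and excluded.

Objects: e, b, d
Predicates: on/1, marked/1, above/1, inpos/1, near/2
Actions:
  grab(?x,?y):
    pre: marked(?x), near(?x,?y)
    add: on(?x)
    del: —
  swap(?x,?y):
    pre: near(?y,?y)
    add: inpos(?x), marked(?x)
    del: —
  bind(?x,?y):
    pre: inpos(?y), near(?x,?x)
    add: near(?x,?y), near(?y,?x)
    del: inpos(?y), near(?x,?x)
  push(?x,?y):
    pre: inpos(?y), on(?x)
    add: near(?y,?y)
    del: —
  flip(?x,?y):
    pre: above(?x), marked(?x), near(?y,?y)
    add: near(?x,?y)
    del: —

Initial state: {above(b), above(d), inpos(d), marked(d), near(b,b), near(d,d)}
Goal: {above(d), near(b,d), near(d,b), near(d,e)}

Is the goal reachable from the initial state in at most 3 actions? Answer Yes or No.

Yes

1. swap(e,b)  →  {above(b), above(d), inpos(d), inpos(e), marked(d), marked(e), near(b,b), near(d,d)}
2. bind(b,d)  →  {above(b), above(d), inpos(e), marked(d), marked(e), near(b,d), near(d,b), near(d,d)}
3. bind(d,e)  →  {above(b), above(d), marked(d), marked(e), near(b,d), near(d,b), near(d,e), near(e,d)}
optimal plan length = 3; 3 ≤ 3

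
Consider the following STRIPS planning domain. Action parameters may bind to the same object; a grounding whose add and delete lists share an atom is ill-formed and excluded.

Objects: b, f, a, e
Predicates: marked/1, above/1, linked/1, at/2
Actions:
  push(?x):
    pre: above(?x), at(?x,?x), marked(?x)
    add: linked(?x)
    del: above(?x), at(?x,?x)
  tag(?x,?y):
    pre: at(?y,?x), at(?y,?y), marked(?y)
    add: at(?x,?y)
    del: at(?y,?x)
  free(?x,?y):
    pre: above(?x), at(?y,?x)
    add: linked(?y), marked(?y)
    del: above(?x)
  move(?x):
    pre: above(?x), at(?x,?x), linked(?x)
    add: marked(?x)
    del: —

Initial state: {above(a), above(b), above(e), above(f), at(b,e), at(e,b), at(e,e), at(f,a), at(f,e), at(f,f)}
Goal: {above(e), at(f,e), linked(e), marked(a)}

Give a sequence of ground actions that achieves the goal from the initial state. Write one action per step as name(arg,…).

1. free(b,e)  →  {above(a), above(e), above(f), at(b,e), at(e,b), at(e,e), at(f,a), at(f,e), at(f,f), linked(e), marked(e)}
2. free(a,f)  →  {above(e), above(f), at(b,e), at(e,b), at(e,e), at(f,a), at(f,e), at(f,f), linked(e), linked(f), marked(e), marked(f)}
3. tag(a,f)  →  {above(e), above(f), at(a,f), at(b,e), at(e,b), at(e,e), at(f,e), at(f,f), linked(e), linked(f), marked(e), marked(f)}
4. free(f,a)  →  {above(e), at(a,f), at(b,e), at(e,b), at(e,e), at(f,e), at(f,f), linked(a), linked(e), linked(f), marked(a), marked(e), marked(f)}

free(b,e); free(a,f); tag(a,f); free(f,a)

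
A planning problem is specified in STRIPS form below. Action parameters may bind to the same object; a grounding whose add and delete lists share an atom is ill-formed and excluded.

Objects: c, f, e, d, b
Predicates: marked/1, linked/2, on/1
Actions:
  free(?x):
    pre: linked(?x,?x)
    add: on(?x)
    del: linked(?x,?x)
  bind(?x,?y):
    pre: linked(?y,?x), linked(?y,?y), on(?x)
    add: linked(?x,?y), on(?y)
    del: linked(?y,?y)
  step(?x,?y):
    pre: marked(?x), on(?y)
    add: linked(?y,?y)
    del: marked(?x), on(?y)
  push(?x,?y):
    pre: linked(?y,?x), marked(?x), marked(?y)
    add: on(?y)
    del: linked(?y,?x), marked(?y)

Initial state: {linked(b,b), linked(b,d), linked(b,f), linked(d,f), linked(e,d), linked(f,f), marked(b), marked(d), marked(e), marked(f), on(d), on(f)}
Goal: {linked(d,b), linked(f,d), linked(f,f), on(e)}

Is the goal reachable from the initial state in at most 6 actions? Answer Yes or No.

Yes

1. bind(d,b)  →  {linked(b,d), linked(b,f), linked(d,b), linked(d,f), linked(e,d), linked(f,f), marked(b), marked(d), marked(e), marked(f), on(b), on(d), on(f)}
2. step(f,d)  →  {linked(b,d), linked(b,f), linked(d,b), linked(d,d), linked(d,f), linked(e,d), linked(f,f), marked(b), marked(d), marked(e), on(b), on(f)}
3. bind(f,d)  →  {linked(b,d), linked(b,f), linked(d,b), linked(d,f), linked(e,d), linked(f,d), linked(f,f), marked(b), marked(d), marked(e), on(b), on(d), on(f)}
4. push(d,e)  →  {linked(b,d), linked(b,f), linked(d,b), linked(d,f), linked(f,d), linked(f,f), marked(b), marked(d), on(b), on(d), on(e), on(f)}
optimal plan length = 4; 4 ≤ 6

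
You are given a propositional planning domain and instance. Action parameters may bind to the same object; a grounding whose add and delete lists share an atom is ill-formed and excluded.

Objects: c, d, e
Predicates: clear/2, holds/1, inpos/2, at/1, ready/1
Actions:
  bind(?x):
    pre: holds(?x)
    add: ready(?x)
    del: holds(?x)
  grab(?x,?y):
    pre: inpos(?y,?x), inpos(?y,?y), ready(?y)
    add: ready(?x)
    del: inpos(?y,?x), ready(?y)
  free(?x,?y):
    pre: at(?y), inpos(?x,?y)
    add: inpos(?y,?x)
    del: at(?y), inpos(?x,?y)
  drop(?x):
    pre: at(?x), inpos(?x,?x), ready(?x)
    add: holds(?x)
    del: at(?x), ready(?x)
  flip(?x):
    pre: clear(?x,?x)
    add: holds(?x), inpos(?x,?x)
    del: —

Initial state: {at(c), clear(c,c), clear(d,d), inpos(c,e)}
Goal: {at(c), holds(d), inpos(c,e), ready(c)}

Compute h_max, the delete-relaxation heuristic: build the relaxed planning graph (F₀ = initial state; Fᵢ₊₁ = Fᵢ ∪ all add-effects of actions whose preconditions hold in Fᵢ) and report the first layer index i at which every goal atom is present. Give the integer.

2

F0 = init (4 atoms)
F1 = F0 ∪ {holds(c), holds(d), inpos(c,c), inpos(d,d)}  (8 atoms)
F2 = F1 ∪ {ready(c), ready(d)}  (10 atoms)
goal ⊆ F2  ⇒  h_max = 2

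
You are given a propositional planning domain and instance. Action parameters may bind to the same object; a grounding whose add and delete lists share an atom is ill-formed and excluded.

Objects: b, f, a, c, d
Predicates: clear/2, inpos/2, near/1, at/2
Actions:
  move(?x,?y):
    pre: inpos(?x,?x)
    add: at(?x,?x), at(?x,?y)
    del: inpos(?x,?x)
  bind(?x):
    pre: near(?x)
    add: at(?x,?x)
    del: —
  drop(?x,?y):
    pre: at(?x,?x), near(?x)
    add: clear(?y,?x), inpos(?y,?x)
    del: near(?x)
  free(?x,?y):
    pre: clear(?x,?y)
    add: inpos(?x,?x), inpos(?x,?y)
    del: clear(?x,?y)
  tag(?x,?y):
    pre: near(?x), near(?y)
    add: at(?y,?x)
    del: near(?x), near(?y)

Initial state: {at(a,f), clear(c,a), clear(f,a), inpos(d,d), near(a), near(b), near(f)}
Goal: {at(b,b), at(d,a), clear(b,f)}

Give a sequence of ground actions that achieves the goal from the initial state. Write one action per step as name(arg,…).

1. move(d,a)  →  {at(a,f), at(d,a), at(d,d), clear(c,a), clear(f,a), near(a), near(b), near(f)}
2. bind(b)  →  {at(a,f), at(b,b), at(d,a), at(d,d), clear(c,a), clear(f,a), near(a), near(b), near(f)}
3. bind(f)  →  {at(a,f), at(b,b), at(d,a), at(d,d), at(f,f), clear(c,a), clear(f,a), near(a), near(b), near(f)}
4. drop(f,b)  →  {at(a,f), at(b,b), at(d,a), at(d,d), at(f,f), clear(b,f), clear(c,a), clear(f,a), inpos(b,f), near(a), near(b)}

move(d,a); bind(b); bind(f); drop(f,b)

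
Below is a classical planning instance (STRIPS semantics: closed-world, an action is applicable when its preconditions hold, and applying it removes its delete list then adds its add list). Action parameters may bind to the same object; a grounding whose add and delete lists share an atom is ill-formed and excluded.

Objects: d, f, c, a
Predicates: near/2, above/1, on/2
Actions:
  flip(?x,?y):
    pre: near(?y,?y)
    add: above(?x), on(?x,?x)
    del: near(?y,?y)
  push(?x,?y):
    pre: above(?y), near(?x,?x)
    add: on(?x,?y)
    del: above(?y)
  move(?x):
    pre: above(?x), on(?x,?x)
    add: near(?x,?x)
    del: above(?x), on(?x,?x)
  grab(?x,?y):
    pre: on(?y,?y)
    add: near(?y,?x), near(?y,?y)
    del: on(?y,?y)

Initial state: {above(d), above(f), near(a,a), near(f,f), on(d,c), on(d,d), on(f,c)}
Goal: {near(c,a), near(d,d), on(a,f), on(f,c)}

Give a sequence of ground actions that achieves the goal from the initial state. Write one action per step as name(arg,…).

flip(c,f); push(a,f); move(d); grab(a,c)

1. flip(c,f)  →  {above(c), above(d), above(f), near(a,a), on(c,c), on(d,c), on(d,d), on(f,c)}
2. push(a,f)  →  {above(c), above(d), near(a,a), on(a,f), on(c,c), on(d,c), on(d,d), on(f,c)}
3. move(d)  →  {above(c), near(a,a), near(d,d), on(a,f), on(c,c), on(d,c), on(f,c)}
4. grab(a,c)  →  {above(c), near(a,a), near(c,a), near(c,c), near(d,d), on(a,f), on(d,c), on(f,c)}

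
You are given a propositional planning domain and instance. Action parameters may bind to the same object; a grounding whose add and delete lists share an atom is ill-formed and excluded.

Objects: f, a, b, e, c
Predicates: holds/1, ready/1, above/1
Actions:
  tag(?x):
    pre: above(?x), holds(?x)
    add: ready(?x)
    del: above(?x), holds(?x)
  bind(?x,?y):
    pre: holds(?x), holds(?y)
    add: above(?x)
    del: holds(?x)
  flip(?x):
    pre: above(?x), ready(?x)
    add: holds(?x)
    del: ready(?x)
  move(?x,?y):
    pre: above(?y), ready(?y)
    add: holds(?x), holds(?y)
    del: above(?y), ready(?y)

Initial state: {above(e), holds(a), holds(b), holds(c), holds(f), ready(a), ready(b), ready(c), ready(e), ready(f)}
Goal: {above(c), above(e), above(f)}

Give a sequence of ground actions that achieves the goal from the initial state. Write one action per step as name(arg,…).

1. bind(f,f)  →  {above(e), above(f), holds(a), holds(b), holds(c), ready(a), ready(b), ready(c), ready(e), ready(f)}
2. bind(c,a)  →  {above(c), above(e), above(f), holds(a), holds(b), ready(a), ready(b), ready(c), ready(e), ready(f)}

bind(f,f); bind(c,a)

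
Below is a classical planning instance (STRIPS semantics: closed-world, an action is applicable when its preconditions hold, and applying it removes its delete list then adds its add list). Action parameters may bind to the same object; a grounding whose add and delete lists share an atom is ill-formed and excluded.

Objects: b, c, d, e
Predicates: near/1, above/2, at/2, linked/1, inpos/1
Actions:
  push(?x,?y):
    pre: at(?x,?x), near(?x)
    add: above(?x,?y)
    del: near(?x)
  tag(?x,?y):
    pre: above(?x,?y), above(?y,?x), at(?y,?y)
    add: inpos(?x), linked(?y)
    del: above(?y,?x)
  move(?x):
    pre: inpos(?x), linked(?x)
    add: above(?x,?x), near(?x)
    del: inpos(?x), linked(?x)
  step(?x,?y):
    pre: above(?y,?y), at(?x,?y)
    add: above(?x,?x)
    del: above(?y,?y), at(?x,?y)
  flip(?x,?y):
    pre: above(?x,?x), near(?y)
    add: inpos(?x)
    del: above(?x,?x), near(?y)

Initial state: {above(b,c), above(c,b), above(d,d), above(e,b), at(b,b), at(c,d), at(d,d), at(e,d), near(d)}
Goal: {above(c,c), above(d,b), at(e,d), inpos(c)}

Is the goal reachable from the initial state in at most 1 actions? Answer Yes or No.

No

1. push(d,b)  →  {above(b,c), above(c,b), above(d,b), above(d,d), above(e,b), at(b,b), at(c,d), at(d,d), at(e,d)}
2. tag(c,b)  →  {above(c,b), above(d,b), above(d,d), above(e,b), at(b,b), at(c,d), at(d,d), at(e,d), inpos(c), linked(b)}
3. step(c,d)  →  {above(c,b), above(c,c), above(d,b), above(e,b), at(b,b), at(d,d), at(e,d), inpos(c), linked(b)}
optimal plan length = 3; 3 > 1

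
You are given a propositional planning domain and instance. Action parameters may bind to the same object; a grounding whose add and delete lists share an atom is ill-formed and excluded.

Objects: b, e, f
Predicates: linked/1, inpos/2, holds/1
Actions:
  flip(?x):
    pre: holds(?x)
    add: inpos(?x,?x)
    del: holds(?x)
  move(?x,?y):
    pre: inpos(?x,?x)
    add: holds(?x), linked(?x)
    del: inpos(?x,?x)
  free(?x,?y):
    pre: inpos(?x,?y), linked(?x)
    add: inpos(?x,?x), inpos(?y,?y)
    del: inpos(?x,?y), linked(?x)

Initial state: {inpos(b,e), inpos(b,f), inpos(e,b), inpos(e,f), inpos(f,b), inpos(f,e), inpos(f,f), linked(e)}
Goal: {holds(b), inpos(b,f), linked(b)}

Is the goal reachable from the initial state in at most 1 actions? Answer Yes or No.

1. free(e,b)  →  {inpos(b,b), inpos(b,e), inpos(b,f), inpos(e,e), inpos(e,f), inpos(f,b), inpos(f,e), inpos(f,f)}
2. move(b,b)  →  {holds(b), inpos(b,e), inpos(b,f), inpos(e,e), inpos(e,f), inpos(f,b), inpos(f,e), inpos(f,f), linked(b)}
optimal plan length = 2; 2 > 1

No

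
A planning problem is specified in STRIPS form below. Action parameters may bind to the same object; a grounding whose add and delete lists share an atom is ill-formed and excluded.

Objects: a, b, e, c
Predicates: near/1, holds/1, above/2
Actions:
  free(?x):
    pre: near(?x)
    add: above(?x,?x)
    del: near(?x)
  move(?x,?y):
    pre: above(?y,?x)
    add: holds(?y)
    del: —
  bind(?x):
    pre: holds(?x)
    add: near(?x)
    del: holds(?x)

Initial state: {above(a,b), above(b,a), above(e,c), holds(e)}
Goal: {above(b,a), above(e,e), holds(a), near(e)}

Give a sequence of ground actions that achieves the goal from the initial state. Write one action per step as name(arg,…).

1. move(b,a)  →  {above(a,b), above(b,a), above(e,c), holds(a), holds(e)}
2. bind(e)  →  {above(a,b), above(b,a), above(e,c), holds(a), near(e)}
3. free(e)  →  {above(a,b), above(b,a), above(e,c), above(e,e), holds(a)}
4. move(e,e)  →  {above(a,b), above(b,a), above(e,c), above(e,e), holds(a), holds(e)}
5. bind(e)  →  {above(a,b), above(b,a), above(e,c), above(e,e), holds(a), near(e)}

move(b,a); bind(e); free(e); move(e,e); bind(e)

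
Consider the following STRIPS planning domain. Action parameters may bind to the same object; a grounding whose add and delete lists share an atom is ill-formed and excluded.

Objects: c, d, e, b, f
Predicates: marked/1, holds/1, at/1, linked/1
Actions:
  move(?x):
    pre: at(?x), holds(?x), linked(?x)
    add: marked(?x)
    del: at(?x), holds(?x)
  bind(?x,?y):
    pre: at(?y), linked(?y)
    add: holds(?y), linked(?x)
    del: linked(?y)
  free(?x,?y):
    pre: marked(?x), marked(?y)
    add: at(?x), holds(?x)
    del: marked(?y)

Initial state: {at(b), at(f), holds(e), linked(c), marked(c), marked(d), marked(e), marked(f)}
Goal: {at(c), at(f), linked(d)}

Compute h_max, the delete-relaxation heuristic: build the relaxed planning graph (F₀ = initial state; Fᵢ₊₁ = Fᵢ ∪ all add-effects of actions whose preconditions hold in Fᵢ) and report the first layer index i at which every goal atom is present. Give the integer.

2

F0 = init (8 atoms)
F1 = F0 ∪ {at(c), at(d), at(e), holds(c), holds(d), holds(f)}  (14 atoms)
F2 = F1 ∪ {linked(b), linked(d), linked(e), linked(f)}  (18 atoms)
goal ⊆ F2  ⇒  h_max = 2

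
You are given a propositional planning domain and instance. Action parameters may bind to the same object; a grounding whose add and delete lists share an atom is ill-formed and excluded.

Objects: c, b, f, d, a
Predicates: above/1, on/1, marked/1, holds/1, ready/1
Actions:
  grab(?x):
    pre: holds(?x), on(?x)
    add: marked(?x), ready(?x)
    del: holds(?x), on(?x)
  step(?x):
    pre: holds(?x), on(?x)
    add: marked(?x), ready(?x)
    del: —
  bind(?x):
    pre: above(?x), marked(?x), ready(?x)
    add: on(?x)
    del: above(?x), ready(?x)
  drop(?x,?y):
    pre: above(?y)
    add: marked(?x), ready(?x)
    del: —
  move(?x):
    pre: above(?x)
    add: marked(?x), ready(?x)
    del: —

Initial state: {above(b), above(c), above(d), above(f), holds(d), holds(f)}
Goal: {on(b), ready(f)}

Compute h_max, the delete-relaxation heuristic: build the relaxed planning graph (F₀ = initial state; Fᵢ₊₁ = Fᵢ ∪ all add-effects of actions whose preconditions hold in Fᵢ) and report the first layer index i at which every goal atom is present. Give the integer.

2

F0 = init (6 atoms)
F1 = F0 ∪ {marked(a), marked(b), marked(c), marked(d), marked(f), ready(a), ready(b), ready(c), ready(d), ready(f)}  (16 atoms)
F2 = F1 ∪ {on(b), on(c), on(d), on(f)}  (20 atoms)
goal ⊆ F2  ⇒  h_max = 2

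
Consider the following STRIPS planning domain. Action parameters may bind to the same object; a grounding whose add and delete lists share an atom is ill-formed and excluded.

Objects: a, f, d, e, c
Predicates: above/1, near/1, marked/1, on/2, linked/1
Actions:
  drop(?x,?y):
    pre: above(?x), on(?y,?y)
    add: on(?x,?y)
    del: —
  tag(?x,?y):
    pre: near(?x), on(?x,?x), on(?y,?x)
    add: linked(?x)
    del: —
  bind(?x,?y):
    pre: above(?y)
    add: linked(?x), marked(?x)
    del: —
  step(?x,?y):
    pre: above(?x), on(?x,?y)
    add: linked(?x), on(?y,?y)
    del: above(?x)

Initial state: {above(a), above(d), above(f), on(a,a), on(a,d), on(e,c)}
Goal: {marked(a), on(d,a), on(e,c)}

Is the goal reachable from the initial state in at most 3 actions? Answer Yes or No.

Yes

1. drop(d,a)  →  {above(a), above(d), above(f), on(a,a), on(a,d), on(d,a), on(e,c)}
2. bind(a,a)  →  {above(a), above(d), above(f), linked(a), marked(a), on(a,a), on(a,d), on(d,a), on(e,c)}
optimal plan length = 2; 2 ≤ 3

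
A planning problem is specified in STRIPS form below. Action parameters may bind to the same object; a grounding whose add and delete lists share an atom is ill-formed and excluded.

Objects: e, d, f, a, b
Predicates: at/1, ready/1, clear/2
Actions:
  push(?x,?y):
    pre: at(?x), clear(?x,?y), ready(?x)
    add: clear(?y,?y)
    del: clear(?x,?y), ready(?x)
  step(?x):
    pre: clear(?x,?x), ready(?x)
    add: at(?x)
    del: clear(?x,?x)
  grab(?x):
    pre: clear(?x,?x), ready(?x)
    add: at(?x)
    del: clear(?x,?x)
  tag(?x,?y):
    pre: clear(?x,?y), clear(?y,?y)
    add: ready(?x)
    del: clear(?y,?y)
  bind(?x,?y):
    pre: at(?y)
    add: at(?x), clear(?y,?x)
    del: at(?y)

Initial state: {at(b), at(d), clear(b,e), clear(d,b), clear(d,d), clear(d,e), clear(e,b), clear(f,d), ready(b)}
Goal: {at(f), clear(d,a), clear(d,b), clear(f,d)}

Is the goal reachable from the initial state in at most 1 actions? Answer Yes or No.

No

1. bind(f,b)  →  {at(d), at(f), clear(b,e), clear(b,f), clear(d,b), clear(d,d), clear(d,e), clear(e,b), clear(f,d), ready(b)}
2. bind(a,d)  →  {at(a), at(f), clear(b,e), clear(b,f), clear(d,a), clear(d,b), clear(d,d), clear(d,e), clear(e,b), clear(f,d), ready(b)}
optimal plan length = 2; 2 > 1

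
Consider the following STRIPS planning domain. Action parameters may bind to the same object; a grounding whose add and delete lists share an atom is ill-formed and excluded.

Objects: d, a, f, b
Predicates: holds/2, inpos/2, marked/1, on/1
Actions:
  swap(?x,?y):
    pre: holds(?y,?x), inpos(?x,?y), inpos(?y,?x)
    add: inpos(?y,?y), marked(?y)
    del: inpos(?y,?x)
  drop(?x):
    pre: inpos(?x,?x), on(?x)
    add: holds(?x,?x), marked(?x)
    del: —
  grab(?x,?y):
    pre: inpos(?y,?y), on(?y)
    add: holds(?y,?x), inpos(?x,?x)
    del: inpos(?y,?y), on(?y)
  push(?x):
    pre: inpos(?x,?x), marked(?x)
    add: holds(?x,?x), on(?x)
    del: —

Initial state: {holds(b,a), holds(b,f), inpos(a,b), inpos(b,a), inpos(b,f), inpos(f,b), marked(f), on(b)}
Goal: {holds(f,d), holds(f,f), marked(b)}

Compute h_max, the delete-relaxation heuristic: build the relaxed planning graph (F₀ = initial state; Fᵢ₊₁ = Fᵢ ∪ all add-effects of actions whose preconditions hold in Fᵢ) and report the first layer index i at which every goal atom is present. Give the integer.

4

F0 = init (8 atoms)
F1 = F0 ∪ {inpos(b,b), marked(b)}  (10 atoms)
F2 = F1 ∪ {holds(b,b), holds(b,d), inpos(a,a), inpos(d,d), inpos(f,f)}  (15 atoms)
F3 = F2 ∪ {holds(f,f), on(f)}  (17 atoms)
F4 = F3 ∪ {holds(f,a), holds(f,b), holds(f,d)}  (20 atoms)
goal ⊆ F4  ⇒  h_max = 4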